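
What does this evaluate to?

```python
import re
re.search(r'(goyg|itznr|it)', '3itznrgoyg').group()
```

'itznr'

Branches in `(...|...)` are attempted left-to-right; the first branch that allows the whole pattern to succeed is taken.
The match spans [1:6] → 'itznr'.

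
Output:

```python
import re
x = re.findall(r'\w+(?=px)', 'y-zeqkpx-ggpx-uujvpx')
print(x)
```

The lookaround is zero-width — it requires the adjacent text to match without consuming it, so the asserted text isn't part of the match.
No capturing groups, so `findall` returns the 3 full match strings.

['zeqk', 'gg', 'uujv']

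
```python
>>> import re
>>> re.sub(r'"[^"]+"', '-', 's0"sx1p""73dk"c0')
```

Each match is replaced by '-'.

's0--c0'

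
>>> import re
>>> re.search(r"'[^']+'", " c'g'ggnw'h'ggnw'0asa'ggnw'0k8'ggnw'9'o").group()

The match spans [2:5] → "'g'".

"'g'"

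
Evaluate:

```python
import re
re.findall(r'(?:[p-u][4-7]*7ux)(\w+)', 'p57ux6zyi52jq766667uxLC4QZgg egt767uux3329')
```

['6zyi52jq766667uxLC4QZgg']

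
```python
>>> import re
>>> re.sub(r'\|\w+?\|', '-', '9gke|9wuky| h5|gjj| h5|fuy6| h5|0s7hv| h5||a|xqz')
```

Each match is replaced by '-'.

'9gke- h5- h5- h5- h5|-xqz'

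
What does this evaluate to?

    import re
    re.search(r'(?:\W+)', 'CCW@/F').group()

'@/'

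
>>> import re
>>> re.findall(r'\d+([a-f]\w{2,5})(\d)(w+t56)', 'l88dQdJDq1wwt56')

[('dQdJDq', '1', 'wwt56')]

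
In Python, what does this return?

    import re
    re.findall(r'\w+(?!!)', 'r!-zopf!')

The negative lookaround is zero-width — it rules out positions where the adjacent text would match, without consuming anything.
Walking the string: at [3:6] → 'zop'.
Since nothing is captured, `findall` lists the 1 matched substring directly.

['zop']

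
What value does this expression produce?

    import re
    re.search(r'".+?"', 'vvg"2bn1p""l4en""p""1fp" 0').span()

(3, 10)

Unlike `match`, `search` isn't anchored — it looks for the pattern anywhere in the string.
The match spans [3:10] → '"2bn1p"'.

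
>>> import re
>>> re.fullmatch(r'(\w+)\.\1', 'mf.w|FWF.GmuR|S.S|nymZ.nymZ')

None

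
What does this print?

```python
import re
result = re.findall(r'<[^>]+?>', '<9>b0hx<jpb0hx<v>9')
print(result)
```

['<9>', '<jpb0hx<v>']

Scanning left to right: at [0:3] → '<9>'; at [7:17] → '<jpb0hx<v>'.
`findall` yields the raw match text (2 of them) because the pattern has no groups.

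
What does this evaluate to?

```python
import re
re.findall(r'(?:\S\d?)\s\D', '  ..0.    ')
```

['.  ']

No capturing groups, so `findall` returns the 1 full match string.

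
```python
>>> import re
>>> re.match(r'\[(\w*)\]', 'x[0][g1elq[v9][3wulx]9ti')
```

`re.match` won't scan ahead — the pattern has to work from the very first character.
Here position 0 doesn't satisfy it, so the call returns None.

None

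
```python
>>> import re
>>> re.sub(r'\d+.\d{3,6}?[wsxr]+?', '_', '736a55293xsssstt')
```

Pattern: one or more of a digit, then any character; then 3 to 6 of a digit (lazy), then one or more of one of [wsxr] (lazy).
Lazy quantifiers expand one character at a time until the remainder of the pattern can match.
Matches: at [0:10] → '736a55293x'.
Every occurrence is swapped for '_'.

'_sssstt'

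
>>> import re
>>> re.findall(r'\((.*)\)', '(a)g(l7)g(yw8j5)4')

['a)g(l7)g(yw8j5']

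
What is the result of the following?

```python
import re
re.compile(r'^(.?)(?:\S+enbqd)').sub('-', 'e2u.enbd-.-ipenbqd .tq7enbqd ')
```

'- .tq7enbqd '

Pattern: anchored at the start of the string; then optionally any character (captured); then one or more of a non-whitespace character, then the literal 'enb', then the literal 'qd' (non-capturing group).
Each match is replaced by '-'.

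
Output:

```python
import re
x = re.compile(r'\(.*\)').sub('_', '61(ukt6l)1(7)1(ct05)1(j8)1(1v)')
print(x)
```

Matches: at [2:30] → '(ukt6l)1(7)1(ct05)1(j8)1(1v)'.
`sub` substitutes '_' at each match site.

61_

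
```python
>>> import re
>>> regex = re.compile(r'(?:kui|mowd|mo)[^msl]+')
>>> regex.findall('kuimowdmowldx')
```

['mowd', 'mow']

Matches: at [3:7] → 'mowd'; at [7:10] → 'mow'.
Since nothing is captured, `findall` lists the 2 matched substrings directly.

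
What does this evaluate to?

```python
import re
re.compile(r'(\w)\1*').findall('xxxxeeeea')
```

['x', 'e', 'a']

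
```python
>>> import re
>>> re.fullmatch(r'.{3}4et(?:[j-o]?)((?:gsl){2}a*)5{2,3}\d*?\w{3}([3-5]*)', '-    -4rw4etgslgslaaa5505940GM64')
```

`re.fullmatch` is like wrapping the pattern in `^…$` (in single-line mode).
Here the pattern can't cover the whole string, so the call returns None.

None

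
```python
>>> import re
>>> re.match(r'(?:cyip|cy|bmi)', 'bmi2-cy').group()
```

'bmi'

With `match`, the pattern is implicitly anchored at the beginning.
The match spans [0:3] → 'bmi'.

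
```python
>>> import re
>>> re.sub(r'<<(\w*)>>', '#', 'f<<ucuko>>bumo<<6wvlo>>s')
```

Matches: at [1:10] → '<<ucuko>>'; at [14:23] → '<<6wvlo>>'.
`sub` substitutes '#' at each match site.

'f#bumo#s'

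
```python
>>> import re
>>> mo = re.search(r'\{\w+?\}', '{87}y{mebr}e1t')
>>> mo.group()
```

`search` walks the string left to right and returns the first match it finds.
The match spans [0:4] → '{87}'.

'{87}'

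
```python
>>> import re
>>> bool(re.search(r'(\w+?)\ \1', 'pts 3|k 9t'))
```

After group 1 captures some text, `\1` only succeeds where that same text appears again.
`re.search` tries every starting position until one works.
Here nothing in the string fits, so the call returns None, and `bool(None)` is False.

False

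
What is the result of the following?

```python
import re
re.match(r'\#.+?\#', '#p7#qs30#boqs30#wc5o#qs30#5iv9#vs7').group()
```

'#p7#'

The `?` after the quantifier makes it lazy — it takes as little as possible before letting the rest of the pattern try.
`re.match` only tries the pattern at the start of the string.
The match spans [0:4] → '#p7#'.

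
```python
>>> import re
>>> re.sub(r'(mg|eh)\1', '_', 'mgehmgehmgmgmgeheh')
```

'mgehmgeh_mg_'

`\1` is not a pattern — it's the concrete string captured by group 1, re-applied verbatim.
Each match is replaced by '_'.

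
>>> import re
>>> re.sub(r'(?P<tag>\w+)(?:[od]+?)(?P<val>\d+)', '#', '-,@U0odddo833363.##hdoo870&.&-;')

'-,@#.###&.&-;'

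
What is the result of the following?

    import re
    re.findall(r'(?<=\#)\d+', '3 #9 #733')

['9', '733']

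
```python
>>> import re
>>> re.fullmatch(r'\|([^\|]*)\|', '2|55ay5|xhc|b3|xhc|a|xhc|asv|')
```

`fullmatch` succeeds only if the pattern covers the string from start to end.
Here the pattern can't cover the whole string, so the call returns None.

None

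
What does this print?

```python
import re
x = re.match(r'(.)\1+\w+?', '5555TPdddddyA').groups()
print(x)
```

The match spans [0:5] → '5555T'.
Captured: group 1 = '5'.

('5',)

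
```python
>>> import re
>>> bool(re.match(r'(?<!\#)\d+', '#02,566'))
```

False

Because the assertion is negative and zero-width, positions next to the forbidden text are skipped.
With `match`, the pattern is implicitly anchored at the beginning.
Here the pattern fails at index 0, so the call returns None, and `bool(None)` is False.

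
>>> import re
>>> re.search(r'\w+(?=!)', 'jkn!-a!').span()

Because the assertion is zero-width, the text it checks is not consumed and won't appear in the result.
The match spans [0:3] → 'jkn'.

(0, 3)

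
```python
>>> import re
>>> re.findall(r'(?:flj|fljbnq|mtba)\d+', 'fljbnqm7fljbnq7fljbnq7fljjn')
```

['fljbnq7', 'fljbnq7']

With no groups in the pattern, `findall` gives back each whole match — 2 here.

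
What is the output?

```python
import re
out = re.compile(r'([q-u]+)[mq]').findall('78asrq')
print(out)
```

['sr']

This matches one or more of a character in [q-u] (captured); then one of [mq].
One capturing group, so `findall` returns just the captured substring from the one match — 1 in all.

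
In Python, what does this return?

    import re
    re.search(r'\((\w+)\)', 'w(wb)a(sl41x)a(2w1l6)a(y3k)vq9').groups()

The match spans [1:5] → '(wb)'.
Captured: group 1 = 'wb'.

('wb',)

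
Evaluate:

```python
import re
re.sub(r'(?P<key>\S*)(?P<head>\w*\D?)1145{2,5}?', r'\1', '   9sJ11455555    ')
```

'   9sJ555    '

The pattern matches zero or more of a non-whitespace character (captured as 'key'); then zero or more of a word character, then optionally a non-digit (captured as 'head'); then the literal '114', then 2 to 5 of the literal '5' (lazy).
A `+?`/`*?`/`{m,n}?` starts at its minimum and grows only as far as needed for what follows to match.
Matches: at [3:11] → '9sJ11455'.
The replacement refers to a captured group, so each match is rewritten using its own captured text.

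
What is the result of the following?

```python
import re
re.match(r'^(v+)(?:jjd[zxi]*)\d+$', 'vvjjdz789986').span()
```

`re.match` won't scan ahead — the pattern has to work from the very first character.
The match spans [0:12] → 'vvjjdz789986'.

(0, 12)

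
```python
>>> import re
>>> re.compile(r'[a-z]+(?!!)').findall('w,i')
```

['w', 'i']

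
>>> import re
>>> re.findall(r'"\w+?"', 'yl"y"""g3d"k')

With no groups in the pattern, `findall` gives back each whole match — 2 here.

['"y"', '"g3d"']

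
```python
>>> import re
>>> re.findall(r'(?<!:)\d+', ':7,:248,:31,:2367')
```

['48', '1', '367']

The negative lookaround is zero-width — it rules out positions where the adjacent text would match, without consuming anything.
With no groups in the pattern, `findall` gives back each whole match — 3 here.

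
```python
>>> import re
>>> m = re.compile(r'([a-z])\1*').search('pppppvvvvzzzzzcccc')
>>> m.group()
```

'ppppp'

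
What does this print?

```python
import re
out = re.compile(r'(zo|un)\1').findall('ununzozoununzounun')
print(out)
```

`\1` is not a pattern — it's the concrete string captured by group 1, re-applied verbatim.
Walking the string: at [0:4] match 'unun', group 1 = 'un'; at [4:8] match 'zozo', group 1 = 'zo'; at [8:12] match 'unun', group 1 = 'un'; at [14:18] match 'unun', group 1 = 'un'.
With a single group, `findall` returns only what that group captured — 4 items.

['un', 'zo', 'un', 'un']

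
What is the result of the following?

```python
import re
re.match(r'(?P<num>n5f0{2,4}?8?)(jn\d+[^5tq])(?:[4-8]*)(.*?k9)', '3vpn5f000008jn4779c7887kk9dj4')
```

This matches the literal 'n5f', then 2 to 4 of a literal '0' (lazy), then optionally a literal '8' (captured as 'num'); then the literal 'jn', then one or more of a digit, then any character except [5tq] (captured); then zero or more of a character in [4-8] (non-capturing group); then zero or more of any character (lazy), then the literal 'k9' (captured).
With `match`, the pattern is implicitly anchored at the beginning.
Here the pattern fails at index 0, so the call returns None.

None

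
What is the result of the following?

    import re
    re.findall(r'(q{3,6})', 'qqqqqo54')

['qqqqq']

Because there's exactly one group, `findall` drops the full match and keeps group 1 from the one hit.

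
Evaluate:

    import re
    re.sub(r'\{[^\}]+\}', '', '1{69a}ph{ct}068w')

'1ph068w'

Matches: at [1:6] → '{69a}'; at [8:12] → '{ct}'.
Every occurrence is swapped for ''.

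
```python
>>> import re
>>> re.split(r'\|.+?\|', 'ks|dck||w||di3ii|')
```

With the lazy modifier that quantifier settles for the fewest repetitions that let the rest of the pattern succeed (the atoms after it are unaffected and can still be greedy).
The string is cut at each match, leaving 4 pieces.

['ks', '', '', '']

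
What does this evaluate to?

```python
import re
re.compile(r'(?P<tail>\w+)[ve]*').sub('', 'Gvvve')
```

Pattern: one or more of a word character (captured as 'tail'); then zero or more of one of [ve].
`sub` substitutes '' at each match site.

''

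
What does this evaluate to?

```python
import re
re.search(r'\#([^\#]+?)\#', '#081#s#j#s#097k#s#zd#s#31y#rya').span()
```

The match spans [0:5] → '#081#'.

(0, 5)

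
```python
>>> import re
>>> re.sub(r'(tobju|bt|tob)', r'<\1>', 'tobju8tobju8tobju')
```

Branches in `(...|...)` are attempted left-to-right; the first branch that allows the whole pattern to succeed is taken.
Matches: at [0:5] → 'tobju'; at [6:11] → 'tobju'; at [12:17] → 'tobju'.
`\1` in the replacement pulls in group 1's text for each match.

'<tobju>8<tobju>8<tobju>'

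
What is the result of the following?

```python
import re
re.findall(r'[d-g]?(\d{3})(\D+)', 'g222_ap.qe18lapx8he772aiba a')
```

This matches optionally a character in [d-g]; then exactly 3 of a digit (captured); then one or more of a non-digit (captured).
Matches: at [0:10] match 'g222_ap.qe', groups = ('222', '_ap.qe'); at [18:28] match 'e772aiba a', groups = ('772', 'aiba a').
2 groups means each result is a tuple of 2 captured strings — 2 here.

[('222', '_ap.qe'), ('772', 'aiba a')]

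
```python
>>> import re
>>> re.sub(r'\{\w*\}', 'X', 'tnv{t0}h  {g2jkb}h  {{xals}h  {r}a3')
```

'tnvXh  Xh  {Xh  Xa3'

Each match is replaced by 'X'.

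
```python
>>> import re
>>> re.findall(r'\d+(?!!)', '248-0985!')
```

['248', '098']

A negative assertion filters positions out without eating any characters.
`findall` yields the raw match text (2 of them) because the pattern has no groups.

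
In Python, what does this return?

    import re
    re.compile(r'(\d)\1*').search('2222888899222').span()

The backreference `\1` re-matches whatever the first group consumed, character for character.
Unlike `match`, `search` isn't anchored — it looks for the pattern anywhere in the string.
The match spans [0:4] → '2222'.
Captured: group 1 = '2'.

(0, 4)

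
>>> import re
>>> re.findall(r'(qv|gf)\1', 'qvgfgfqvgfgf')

['gf', 'gf']

After group 1 captures some text, `\1` only succeeds where that same text appears again.
Matches: at [2:6] match 'gfgf', group 1 = 'gf'; at [8:12] match 'gfgf', group 1 = 'gf'.
With a single group, `findall` returns only what that group captured — 2 items.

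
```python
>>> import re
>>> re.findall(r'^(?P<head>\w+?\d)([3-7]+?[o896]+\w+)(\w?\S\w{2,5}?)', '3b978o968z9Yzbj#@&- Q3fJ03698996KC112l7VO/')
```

[('3b9', '78o968z9Y', 'zbj')]

`findall` packs the 3 group values into a tuple for every match.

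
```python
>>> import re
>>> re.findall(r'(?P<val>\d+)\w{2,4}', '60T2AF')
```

['60']

The pattern matches one or more of a digit (captured as 'val'); then 2 to 4 of a word character.
`findall` collects group 1 from the one match (1 total).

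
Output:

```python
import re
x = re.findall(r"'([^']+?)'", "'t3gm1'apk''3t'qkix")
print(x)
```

['t3gm1', '3t']

Walking the string: at [0:7] match "'t3gm1'", group 1 = 't3gm1'; at [11:15] match "'3t'", group 1 = '3t'.
`findall` collects group 1 from each match (2 total).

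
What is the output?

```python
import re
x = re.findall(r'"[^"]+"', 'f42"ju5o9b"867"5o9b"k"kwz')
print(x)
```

Walking the string: at [3:11] → '"ju5o9b"'; at [14:20] → '"5o9b"'.
With no groups in the pattern, `findall` gives back each whole match — 2 here.

['"ju5o9b"', '"5o9b"']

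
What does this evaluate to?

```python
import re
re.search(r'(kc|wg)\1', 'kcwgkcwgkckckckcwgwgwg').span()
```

(8, 12)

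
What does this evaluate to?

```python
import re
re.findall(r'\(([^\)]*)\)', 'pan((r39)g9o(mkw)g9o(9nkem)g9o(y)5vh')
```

Scanning left to right: at [3:9] match '((r39)', group 1 = '(r39'; at [12:17] match '(mkw)', group 1 = 'mkw'; at [20:27] match '(9nkem)', group 1 = '9nkem'; at [30:33] match '(y)', group 1 = 'y'.
With a single group, `findall` returns only what that group captured — 4 items.

['(r39', 'mkw', '9nkem', 'y']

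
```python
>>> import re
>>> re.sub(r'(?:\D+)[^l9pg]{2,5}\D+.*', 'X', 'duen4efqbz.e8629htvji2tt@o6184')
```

'X'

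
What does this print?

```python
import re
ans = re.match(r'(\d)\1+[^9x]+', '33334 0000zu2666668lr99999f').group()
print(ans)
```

33334 0000zu2666668lr

`\1` is not a pattern — it's the concrete string captured by group 1, re-applied verbatim.
`match` is anchored at position 0; if the pattern doesn't fit there, it returns None.
The match spans [0:21] → '33334 0000zu2666668lr'.
Captured: group 1 = '3'.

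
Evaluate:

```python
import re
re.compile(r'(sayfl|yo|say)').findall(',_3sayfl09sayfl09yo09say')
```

['sayfl', 'sayfl', 'yo', 'say']

Alternation isn't longest-match — the leftmost alternative that fits at this position is chosen.
Scanning left to right: at [3:8] match 'sayfl', group 1 = 'sayfl'; at [10:15] match 'sayfl', group 1 = 'sayfl'; at [17:19] match 'yo', group 1 = 'yo'; at [21:24] match 'say', group 1 = 'say'.
`findall` collects group 1 from each match (4 total).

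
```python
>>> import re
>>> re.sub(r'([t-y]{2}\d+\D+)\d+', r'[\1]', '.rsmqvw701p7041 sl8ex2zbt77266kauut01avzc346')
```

Pattern: exactly 2 of a character in [t-y], then one or more of a digit, then one or more of a non-digit (captured); then one or more of a digit.
Matches: at [5:15] → 'vw701p7041'; at [33:44] → 'ut01avzc346'.
Each match is replaced using the text its own group 1 captured.

'.rsmq[vw701p] sl8ex2zbt77266kau[ut01avzc]'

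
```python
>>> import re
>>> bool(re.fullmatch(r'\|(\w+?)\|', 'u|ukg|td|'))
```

False

`re.fullmatch` is like wrapping the pattern in `^…$` (in single-line mode).
Here the pattern can't cover the whole string, so the call returns None, and `bool(None)` is False.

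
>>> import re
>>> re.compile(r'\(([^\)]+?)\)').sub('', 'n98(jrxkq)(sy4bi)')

Each match is replaced by ''.

'n98'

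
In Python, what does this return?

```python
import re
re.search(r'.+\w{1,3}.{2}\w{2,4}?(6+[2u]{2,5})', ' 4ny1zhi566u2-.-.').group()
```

The match spans [0:13] → ' 4ny1zhi566u2'.

' 4ny1zhi566u2'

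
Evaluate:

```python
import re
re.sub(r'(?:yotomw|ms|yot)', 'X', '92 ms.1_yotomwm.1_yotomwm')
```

'92 X.1_Xm.1_Xm'

`|` is ordered: at each position the engine commits to the first alternative that works.
Matches: at [3:5] → 'ms'; at [8:14] → 'yotomw'; at [18:24] → 'yotomw'.
`sub` substitutes 'X' at each match site.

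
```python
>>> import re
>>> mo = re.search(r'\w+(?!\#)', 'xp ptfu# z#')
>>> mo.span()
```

(0, 2)

The negative lookaround is zero-width — it rules out positions where the adjacent text would match, without consuming anything.
The match spans [0:2] → 'xp'.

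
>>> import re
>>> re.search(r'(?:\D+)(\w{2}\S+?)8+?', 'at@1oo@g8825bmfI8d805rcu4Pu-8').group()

This matches one or more of a non-digit (non-capturing group); then exactly 2 of a word character, then one or more of a non-whitespace character (lazy) (captured); then one or more of a literal '8' (lazy).
`search` walks the string left to right and returns the first match it finds.
The match spans [0:9] → 'at@1oo@g8'.
Captured: group 1 = '1oo@g'.

'at@1oo@g8'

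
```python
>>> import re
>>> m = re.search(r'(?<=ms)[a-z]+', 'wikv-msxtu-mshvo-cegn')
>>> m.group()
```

Lookahead/lookbehind check context without consuming it, so the matched span excludes the asserted characters.
`re.search` tries every starting position until one works.
The match spans [7:10] → 'xtu'.

'xtu'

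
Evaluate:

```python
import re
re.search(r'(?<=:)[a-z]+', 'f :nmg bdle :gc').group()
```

'nmg'

Because the assertion is zero-width, the text it checks is not consumed and won't appear in the result.
The match spans [3:6] → 'nmg'.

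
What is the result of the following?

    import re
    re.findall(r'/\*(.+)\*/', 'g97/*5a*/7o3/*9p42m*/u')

['5a*/7o3/*9p42m']

Scanning left to right: at [3:21] match '/*5a*/7o3/*9p42m*/', group 1 = '5a*/7o3/*9p42m'.
`findall` collects group 1 from the one match (1 total).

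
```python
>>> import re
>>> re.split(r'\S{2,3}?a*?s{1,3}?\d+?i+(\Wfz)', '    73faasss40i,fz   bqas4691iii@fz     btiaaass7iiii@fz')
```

['    ', ',fz', '   ', '@fz', '     ', '@fz', '']

The group in the pattern means `split` returns the separators' captures alongside the pieces.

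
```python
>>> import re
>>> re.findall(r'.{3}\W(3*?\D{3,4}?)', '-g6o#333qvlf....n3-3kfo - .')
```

The pattern matches exactly 3 of any character, then a non-word character; then zero or more of the literal '3' (lazy), then 3 to 4 of a non-digit (lazy) (captured).
With the lazy modifier that quantifier settles for the fewest repetitions that let the rest of the pattern succeed (the atoms after it are unaffected and can still be greedy).
Scanning left to right: at [1:11] match 'g6o#333qvl', group 1 = '333qvl'; at [15:23] match '.n3-3kfo', group 1 = '3kfo'.
`findall` collects group 1 from each match (2 total).

['333qvl', '3kfo']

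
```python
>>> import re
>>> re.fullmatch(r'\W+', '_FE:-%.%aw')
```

None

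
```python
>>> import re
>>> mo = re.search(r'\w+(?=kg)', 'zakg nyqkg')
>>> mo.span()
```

(0, 2)

The lookaround is zero-width — it requires the adjacent text to match without consuming it, so the asserted text isn't part of the match.
The match spans [0:2] → 'za'.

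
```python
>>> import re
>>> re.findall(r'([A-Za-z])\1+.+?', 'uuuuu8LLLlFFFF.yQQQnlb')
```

After group 1 captures some text, `\1` only succeeds where that same text appears again.
One capturing group, so `findall` returns just the captured substring from each match — 4 in all.

['u', 'L', 'F', 'Q']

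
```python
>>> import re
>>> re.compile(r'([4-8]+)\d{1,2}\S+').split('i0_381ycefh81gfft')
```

['i0_3', '8', '']

The group in the pattern means `split` returns the separators' captures alongside the pieces.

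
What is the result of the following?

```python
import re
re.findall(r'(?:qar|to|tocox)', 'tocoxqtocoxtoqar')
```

['to', 'to', 'to', 'qar']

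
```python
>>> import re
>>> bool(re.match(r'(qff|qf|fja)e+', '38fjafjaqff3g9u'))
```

False

With `match`, the pattern is implicitly anchored at the beginning.
Here the string doesn't start with a match, so the call returns None, and `bool(None)` is False.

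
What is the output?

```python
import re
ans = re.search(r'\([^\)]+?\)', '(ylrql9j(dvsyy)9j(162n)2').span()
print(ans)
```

(0, 15)

`re.search` scans for the first position where the pattern succeeds.
The match spans [0:15] → '(ylrql9j(dvsyy)'.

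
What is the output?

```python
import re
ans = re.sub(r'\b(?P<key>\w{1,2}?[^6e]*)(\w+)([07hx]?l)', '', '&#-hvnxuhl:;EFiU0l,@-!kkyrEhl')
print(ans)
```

&#-

Pattern: a word boundary (`\b`, zero-width); then 1 to 2 of a word character (lazy), then zero or more of any character except [6e] (captured as 'key'); then one or more of a word character (captured); then optionally one of [07hx], then the literal 'l' (captured).
`sub` substitutes '' at each match site.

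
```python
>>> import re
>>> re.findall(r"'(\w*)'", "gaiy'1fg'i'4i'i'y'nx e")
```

['1fg', '4i', 'y']

Walking the string: at [4:9] match "'1fg'", group 1 = '1fg'; at [10:14] match "'4i'", group 1 = '4i'; at [15:18] match "'y'", group 1 = 'y'.
With a single group, `findall` returns only what that group captured — 3 items.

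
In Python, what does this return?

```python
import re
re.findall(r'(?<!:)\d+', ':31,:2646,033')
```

['1', '646', '033']

`(?!…)`/`(?<!…)` only lets a position through if the neighbouring text does NOT match; no characters are consumed.
Matches: at [2:3] → '1'; at [6:9] → '646'; at [10:13] → '033'.
With no groups in the pattern, `findall` gives back each whole match — 3 here.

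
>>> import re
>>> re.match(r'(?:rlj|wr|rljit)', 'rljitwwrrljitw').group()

'rlj'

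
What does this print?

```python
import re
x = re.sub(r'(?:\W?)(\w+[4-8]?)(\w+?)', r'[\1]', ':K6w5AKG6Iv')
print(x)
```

[K6w5AKG6I]

The replacement refers to a captured group, so each match is rewritten using its own captured text.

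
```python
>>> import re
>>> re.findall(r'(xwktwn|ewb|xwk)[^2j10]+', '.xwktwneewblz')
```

['xwktwn']

The regex engine tests alternatives in the order written; an earlier branch that matches wins even if a later one would match more.
Walking the string: at [1:13] match 'xwktwneewblz', group 1 = 'xwktwn'.
One capturing group, so `findall` returns just the captured substring from the one match — 1 in all.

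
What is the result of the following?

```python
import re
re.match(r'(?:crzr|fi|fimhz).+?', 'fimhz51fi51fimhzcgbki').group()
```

'fim'

`match` is anchored at position 0; if the pattern doesn't fit there, it returns None.
The match spans [0:3] → 'fim'.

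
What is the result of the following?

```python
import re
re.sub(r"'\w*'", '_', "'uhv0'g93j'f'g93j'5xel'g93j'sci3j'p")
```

`sub` substitutes '_' at each match site.

'_g93j_g93j_g93j_p'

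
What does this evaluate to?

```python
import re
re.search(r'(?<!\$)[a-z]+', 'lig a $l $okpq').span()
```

Because the assertion is negative and zero-width, positions next to the forbidden text are skipped.
`re.search` scans for the first position where the pattern succeeds.
The match spans [0:3] → 'lig'.

(0, 3)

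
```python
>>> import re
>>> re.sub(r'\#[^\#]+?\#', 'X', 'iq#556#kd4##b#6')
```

'iqXkd4#X6'

Matches: at [2:7] → '#556#'; at [11:14] → '#b#'.
Every occurrence is swapped for 'X'.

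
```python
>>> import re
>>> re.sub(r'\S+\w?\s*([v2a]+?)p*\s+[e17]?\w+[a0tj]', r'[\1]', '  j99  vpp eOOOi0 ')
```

The pattern matches one or more of a non-whitespace character; then optionally a word character, then zero or more of whitespace; then one or more of one of [v2a] (lazy) (captured); then zero or more of a literal 'p', then one or more of whitespace, then optionally one of [e17]; then one or more of a word character, then one of [a0tj].
Matches: at [2:17] → 'j99  vpp eOOOi0'.
Each match is replaced using the text its own group 1 captured.

'  [v] '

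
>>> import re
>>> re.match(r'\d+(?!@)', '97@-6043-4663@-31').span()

(0, 1)

`re.match` only tries the pattern at the start of the string.
The match spans [0:1] → '9'.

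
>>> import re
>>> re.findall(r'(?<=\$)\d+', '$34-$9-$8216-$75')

['34', '9', '8216', '75']

Because the assertion is zero-width, the text it checks is not consumed and won't appear in the result.
With no groups in the pattern, `findall` gives back each whole match — 4 here.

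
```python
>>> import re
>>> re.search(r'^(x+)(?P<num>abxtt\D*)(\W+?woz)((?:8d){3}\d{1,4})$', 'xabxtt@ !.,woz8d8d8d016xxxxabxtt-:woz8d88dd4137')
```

None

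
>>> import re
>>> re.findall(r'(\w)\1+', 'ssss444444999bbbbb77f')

['s', '4', '9', 'b', '7']

After group 1 captures some text, `\1` only succeeds where that same text appears again.
Scanning left to right: at [0:4] match 'ssss', group 1 = 's'; at [4:10] match '444444', group 1 = '4'; at [10:13] match '999', group 1 = '9'; at [13:18] match 'bbbbb', group 1 = 'b'; at [18:20] match '77', group 1 = '7'.
With a single group, `findall` returns only what that group captured — 5 items.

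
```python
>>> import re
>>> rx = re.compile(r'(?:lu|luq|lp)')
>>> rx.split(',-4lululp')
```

Matches to split on: at [3:5] → 'lu'; at [5:7] → 'lu'; at [7:9] → 'lp'.
`split` removes every match and returns the 4 fragments in between.

[',-4', '', '', '']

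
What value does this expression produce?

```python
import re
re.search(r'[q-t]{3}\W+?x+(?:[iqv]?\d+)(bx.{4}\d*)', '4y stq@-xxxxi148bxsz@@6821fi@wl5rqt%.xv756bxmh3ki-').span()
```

The match spans [3:26] → 'stq@-xxxxi148bxsz@@6821'.

(3, 26)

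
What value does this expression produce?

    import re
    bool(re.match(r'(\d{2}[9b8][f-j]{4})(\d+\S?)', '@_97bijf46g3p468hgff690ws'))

Pattern: exactly 2 of a digit, then one of [9b8], then exactly 4 of a character in [f-j] (captured); then one or more of a digit, then optionally a non-whitespace character (captured).
`re.match` only tries the pattern at the start of the string.
Here the string doesn't start with a match, so the call returns None, and `bool(None)` is False.

False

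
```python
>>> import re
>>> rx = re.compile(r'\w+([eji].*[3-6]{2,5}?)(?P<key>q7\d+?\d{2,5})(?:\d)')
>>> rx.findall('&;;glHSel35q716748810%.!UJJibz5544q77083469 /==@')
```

The pattern matches one or more of a word character; then one of [eji], then zero or more of any character, then 2 to 5 of a character in [3-6] (lazy) (captured); then the literal 'q7', then one or more of a digit (lazy), then 2 to 5 of a digit (captured as 'key'); then a digit (non-capturing group).
Matches: at [3:43] match 'glHSel35q716748810%.!UJJibz5544q77083469', groups = ('el35q716748810%.!UJJibz5544', 'q7708346').
`findall` packs the 2 group values into a tuple for every match.

[('el35q716748810%.!UJJibz5544', 'q7708346')]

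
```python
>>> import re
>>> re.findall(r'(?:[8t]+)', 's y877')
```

['8']

Since nothing is captured, `findall` lists the 1 matched substring directly.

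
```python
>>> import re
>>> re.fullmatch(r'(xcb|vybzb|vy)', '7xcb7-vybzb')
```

`fullmatch` succeeds only if the pattern covers the string from start to end.
Here the string isn't matched end-to-end, so the call returns None.

None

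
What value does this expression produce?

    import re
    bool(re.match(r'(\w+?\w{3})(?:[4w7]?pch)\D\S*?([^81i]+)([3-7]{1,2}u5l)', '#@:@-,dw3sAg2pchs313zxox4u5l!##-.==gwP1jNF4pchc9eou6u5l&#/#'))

False

`match` is anchored at position 0; if the pattern doesn't fit there, it returns None.
Here position 0 doesn't satisfy it, so the call returns None, and `bool(None)` is False.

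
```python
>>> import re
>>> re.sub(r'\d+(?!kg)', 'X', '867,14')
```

The negative lookaround is zero-width — it rules out positions where the adjacent text would match, without consuming anything.
Matches: at [0:3] → '867'; at [4:6] → '14'.
Each match is replaced by 'X'.

'X,X'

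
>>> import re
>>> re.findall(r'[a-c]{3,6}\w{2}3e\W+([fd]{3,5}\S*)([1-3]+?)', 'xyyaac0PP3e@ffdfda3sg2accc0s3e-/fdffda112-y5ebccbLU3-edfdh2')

[('fdffda112-y5ebccbLU3-edfdh', '2')]

Multiple groups make `findall` return tuples — one 2-tuple for the one match.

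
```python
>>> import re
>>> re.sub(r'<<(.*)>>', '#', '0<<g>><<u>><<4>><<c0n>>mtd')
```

Matches: at [1:23] → '<<g>><<u>><<4>><<c0n>>'.
Every occurrence is swapped for '#'.

'0#mtd'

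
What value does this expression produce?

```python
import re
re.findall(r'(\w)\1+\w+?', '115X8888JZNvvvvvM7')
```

['1', '8', 'v']

`\1` is not a pattern — it's the concrete string captured by group 1, re-applied verbatim.
`findall` collects group 1 from each match (3 total).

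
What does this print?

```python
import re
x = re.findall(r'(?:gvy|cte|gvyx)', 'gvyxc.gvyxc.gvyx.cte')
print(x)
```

The regex engine tests alternatives in the order written; an earlier branch that matches wins even if a later one would match more.
Matches: at [0:3] → 'gvy'; at [6:9] → 'gvy'; at [12:15] → 'gvy'; at [17:20] → 'cte'.
`findall` yields the raw match text (4 of them) because the pattern has no groups.

['gvy', 'gvy', 'gvy', 'cte']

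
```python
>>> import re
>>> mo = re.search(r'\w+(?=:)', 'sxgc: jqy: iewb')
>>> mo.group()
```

'sxgc'

The `(?=…)`/`(?<=…)` assertion just peeks at neighbouring text; it doesn't advance the match position.
`re.search` tries every starting position until one works.
The match spans [0:4] → 'sxgc'.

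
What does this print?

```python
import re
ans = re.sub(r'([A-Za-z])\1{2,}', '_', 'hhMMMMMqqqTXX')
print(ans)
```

hh__TXX

A backreference is literal: `\1` must see the identical characters the first group matched.
Every occurrence is swapped for '_'.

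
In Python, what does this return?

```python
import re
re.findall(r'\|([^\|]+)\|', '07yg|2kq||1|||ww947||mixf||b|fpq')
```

Scanning left to right: at [4:9] match '|2kq|', group 1 = '2kq'; at [9:12] match '|1|', group 1 = '1'; at [13:20] match '|ww947|', group 1 = 'ww947'; at [20:26] match '|mixf|', group 1 = 'mixf'; at [26:29] match '|b|', group 1 = 'b'.
With a single group, `findall` returns only what that group captured — 5 items.

['2kq', '1', 'ww947', 'mixf', 'b']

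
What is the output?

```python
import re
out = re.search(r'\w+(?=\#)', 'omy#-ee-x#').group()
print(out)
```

omy

Lookahead/lookbehind check context without consuming it, so the matched span excludes the asserted characters.
`re.search` scans for the first position where the pattern succeeds.
The match spans [0:3] → 'omy'.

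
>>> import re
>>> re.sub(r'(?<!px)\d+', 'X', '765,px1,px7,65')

'X,px1,px7,X'

Because the assertion is negative and zero-width, positions next to the forbidden text are skipped.
Matches: at [0:3] → '765'; at [12:14] → '65'.
`sub` substitutes 'X' at each match site.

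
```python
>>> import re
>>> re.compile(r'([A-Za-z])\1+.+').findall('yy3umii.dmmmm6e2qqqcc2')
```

['y']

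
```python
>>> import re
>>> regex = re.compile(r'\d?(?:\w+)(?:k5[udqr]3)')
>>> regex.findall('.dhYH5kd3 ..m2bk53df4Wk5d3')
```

With no groups in the pattern, `findall` gives back each whole match — 1 here.

['m2bk53df4Wk5d3']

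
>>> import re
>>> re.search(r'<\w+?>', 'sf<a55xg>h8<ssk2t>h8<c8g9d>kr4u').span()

`search` walks the string left to right and returns the first match it finds.
The match spans [2:9] → '<a55xg>'.

(2, 9)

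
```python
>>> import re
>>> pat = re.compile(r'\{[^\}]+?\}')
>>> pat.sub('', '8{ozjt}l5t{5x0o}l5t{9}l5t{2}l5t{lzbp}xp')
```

'8l5tl5tl5tl5txp'

Matches: at [1:7] → '{ozjt}'; at [10:16] → '{5x0o}'; at [19:22] → '{9}'; at [25:28] → '{2}'; at [31:37] → '{lzbp}'.
`sub` substitutes '' at each match site.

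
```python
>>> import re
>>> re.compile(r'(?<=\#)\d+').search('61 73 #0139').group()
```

'0139'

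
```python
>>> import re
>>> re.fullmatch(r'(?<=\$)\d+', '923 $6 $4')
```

None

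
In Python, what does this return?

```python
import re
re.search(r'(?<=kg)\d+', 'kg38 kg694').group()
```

The `(?=…)`/`(?<=…)` assertion just peeks at neighbouring text; it doesn't advance the match position.
The match spans [2:4] → '38'.

'38'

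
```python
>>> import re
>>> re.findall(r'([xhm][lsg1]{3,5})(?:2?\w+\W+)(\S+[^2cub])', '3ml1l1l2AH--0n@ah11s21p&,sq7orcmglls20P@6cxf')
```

[('ml1l1l', '0n@ah11s21p&,sq7orcmglls20P@6cxf')]

Pattern: one of [xhm], then 3 to 5 of one of [lsg1] (captured); then optionally a literal '2', then one or more of a word character, then one or more of a non-word character (non-capturing group); then one or more of a non-whitespace character, then any character except [2cub] (captured).
Multiple groups make `findall` return tuples — one 2-tuple for the one match.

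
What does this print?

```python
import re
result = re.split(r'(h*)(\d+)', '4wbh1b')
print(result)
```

['', '', '4', 'wb', 'h', '1', 'b']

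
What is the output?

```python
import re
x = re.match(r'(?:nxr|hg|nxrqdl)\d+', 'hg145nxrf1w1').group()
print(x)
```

hg145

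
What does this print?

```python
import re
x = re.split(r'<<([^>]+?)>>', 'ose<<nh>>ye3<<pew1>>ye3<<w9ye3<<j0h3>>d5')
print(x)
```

Matches to split on: at [3:9] → '<<nh>>'; at [12:20] → '<<pew1>>'; at [23:38] → '<<w9ye3<<j0h3>>'.
Because the pattern has a capturing group, `split` also inserts each captured text between the pieces.

['ose', 'nh', 'ye3', 'pew1', 'ye3', 'w9ye3<<j0h3', 'd5']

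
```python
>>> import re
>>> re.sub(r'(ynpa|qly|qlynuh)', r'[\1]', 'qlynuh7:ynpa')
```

Alternation isn't longest-match — the leftmost alternative that fits at this position is chosen.
The replacement refers to a captured group, so each match is rewritten using its own captured text.

'[qly]nuh7:[ynpa]'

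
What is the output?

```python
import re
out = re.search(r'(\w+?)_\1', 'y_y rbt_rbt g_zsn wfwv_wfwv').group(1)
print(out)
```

The match spans [0:3] → 'y_y'.
Captured: group 1 = 'y'.

y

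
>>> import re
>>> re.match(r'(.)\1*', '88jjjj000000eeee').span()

(0, 2)

A backreference is literal: `\1` must see the identical characters the first group matched.
`match` is anchored at position 0; if the pattern doesn't fit there, it returns None.
The match spans [0:2] → '88'.
Captured: group 1 = '8'.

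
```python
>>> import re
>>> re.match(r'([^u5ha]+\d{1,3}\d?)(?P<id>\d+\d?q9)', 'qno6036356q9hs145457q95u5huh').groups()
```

('qno603635', '6q9')

The match spans [0:12] → 'qno6036356q9'.
Captured: group 1 = 'qno603635', group 2 = '6q9'.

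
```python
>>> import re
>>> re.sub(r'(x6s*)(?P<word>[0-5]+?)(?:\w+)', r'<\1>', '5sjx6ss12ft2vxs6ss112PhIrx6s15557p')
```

'5sj<x6ss>'

`\1` in the replacement pulls in group 1's text for each match.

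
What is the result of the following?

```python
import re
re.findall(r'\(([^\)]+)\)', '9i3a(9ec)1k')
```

['9ec']

One capturing group, so `findall` returns just the captured substring from the one match — 1 in all.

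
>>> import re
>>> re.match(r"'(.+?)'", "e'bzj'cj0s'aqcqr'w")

`re.match` won't scan ahead — the pattern has to work from the very first character.
Here position 0 doesn't satisfy it, so the call returns None.

None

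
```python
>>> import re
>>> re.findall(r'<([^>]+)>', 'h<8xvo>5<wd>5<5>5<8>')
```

Walking the string: at [1:7] match '<8xvo>', group 1 = '8xvo'; at [8:12] match '<wd>', group 1 = 'wd'; at [13:16] match '<5>', group 1 = '5'; at [17:20] match '<8>', group 1 = '8'.
With a single group, `findall` returns only what that group captured — 4 items.

['8xvo', 'wd', '5', '8']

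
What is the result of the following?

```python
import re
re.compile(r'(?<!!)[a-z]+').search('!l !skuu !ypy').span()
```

(5, 8)

Because the assertion is negative and zero-width, positions next to the forbidden text are skipped.
The match spans [5:8] → 'kuu'.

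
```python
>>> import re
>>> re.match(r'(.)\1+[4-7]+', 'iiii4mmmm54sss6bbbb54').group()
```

With `match`, the pattern is implicitly anchored at the beginning.
The match spans [0:5] → 'iiii4'.

'iiii4'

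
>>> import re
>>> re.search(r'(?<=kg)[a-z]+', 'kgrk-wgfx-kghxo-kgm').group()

The positive lookaround only admits positions where the adjacent text matches; those characters stay outside the span.
The match spans [2:4] → 'rk'.

'rk'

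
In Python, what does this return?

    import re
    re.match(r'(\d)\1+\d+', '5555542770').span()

(0, 10)

`\1` is not a pattern — it's the concrete string captured by group 1, re-applied verbatim.
`re.match` won't scan ahead — the pattern has to work from the very first character.
The match spans [0:10] → '5555542770'.
Captured: group 1 = '5'.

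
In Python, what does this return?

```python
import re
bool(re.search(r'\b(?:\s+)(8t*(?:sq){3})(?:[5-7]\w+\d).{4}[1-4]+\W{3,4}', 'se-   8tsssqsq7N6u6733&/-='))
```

False

This matches a word boundary (`\b`, zero-width); then one or more of whitespace (non-capturing group); then the literal '8', then zero or more of a literal 't', then the literal 'sq' repeated 3 times (captured); then a character in [5-7], then one or more of a word character, then a digit (non-capturing group); then exactly 4 of any character, then one or more of a character in [1-4], then 3 to 4 of a non-word character.
Unlike `match`, `search` isn't anchored — it looks for the pattern anywhere in the string.
Here the pattern never matches, so the call returns None, and `bool(None)` is False.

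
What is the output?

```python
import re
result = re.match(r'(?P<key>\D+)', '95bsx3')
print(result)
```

Pattern: one or more of a non-digit (captured as 'key').
`re.match` only tries the pattern at the start of the string.
Here position 0 doesn't satisfy it, so the call returns None.

None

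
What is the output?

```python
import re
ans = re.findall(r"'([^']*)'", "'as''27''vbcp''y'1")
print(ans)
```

['as', '27', 'vbcp', 'y']

Scanning left to right: at [0:4] match "'as'", group 1 = 'as'; at [4:8] match "'27'", group 1 = '27'; at [8:14] match "'vbcp'", group 1 = 'vbcp'; at [14:17] match "'y'", group 1 = 'y'.
`findall` collects group 1 from each match (4 total).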